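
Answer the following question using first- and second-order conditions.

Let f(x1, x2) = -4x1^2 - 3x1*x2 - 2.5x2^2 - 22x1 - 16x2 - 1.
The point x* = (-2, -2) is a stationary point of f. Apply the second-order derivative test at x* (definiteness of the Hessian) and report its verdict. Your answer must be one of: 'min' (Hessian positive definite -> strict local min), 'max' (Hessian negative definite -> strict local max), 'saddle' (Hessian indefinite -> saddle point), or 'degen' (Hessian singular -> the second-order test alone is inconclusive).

Compute the Hessian H = grad^2 f:
  H = [[-8, -3], [-3, -5]]
Verify stationarity: grad f(x*) = H x* + g = (0, 0).
Eigenvalues of H: -9.8541, -3.1459.
Both eigenvalues < 0, so H is negative definite -> x* is a strict local max.

max


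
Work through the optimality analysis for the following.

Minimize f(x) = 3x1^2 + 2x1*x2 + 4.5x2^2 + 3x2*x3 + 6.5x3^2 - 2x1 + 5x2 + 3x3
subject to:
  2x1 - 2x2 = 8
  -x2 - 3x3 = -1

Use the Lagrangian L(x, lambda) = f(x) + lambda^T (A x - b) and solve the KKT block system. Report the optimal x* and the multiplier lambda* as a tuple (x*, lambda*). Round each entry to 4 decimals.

Form the Lagrangian:
  L(x, lambda) = (1/2) x^T Q x + c^T x + lambda^T (A x - b)
Stationarity (grad_x L = 0): Q x + c + A^T lambda = 0.
Primal feasibility: A x = b.

This gives the KKT block system:
  [ Q   A^T ] [ x     ]   [-c ]
  [ A    0  ] [ lambda ] = [ b ]

Solving the linear system:
  x*      = (2.1807, -1.8193, 0.9398)
  lambda* = (-3.7229, 3.253)
  f(x*)   = 11.1988

x* = (2.1807, -1.8193, 0.9398), lambda* = (-3.7229, 3.253)


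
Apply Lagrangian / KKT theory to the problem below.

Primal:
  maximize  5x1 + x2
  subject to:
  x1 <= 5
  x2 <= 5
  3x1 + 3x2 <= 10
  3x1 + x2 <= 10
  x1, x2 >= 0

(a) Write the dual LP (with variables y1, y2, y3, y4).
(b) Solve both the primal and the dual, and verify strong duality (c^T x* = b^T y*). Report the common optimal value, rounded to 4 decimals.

The standard primal-dual pair for 'max c^T x s.t. A x <= b, x >= 0' is:
  Dual:  min b^T y  s.t.  A^T y >= c,  y >= 0.

So the dual LP is:
  minimize  5y1 + 5y2 + 10y3 + 10y4
  subject to:
    y1 + 3y3 + 3y4 >= 5
    y2 + 3y3 + y4 >= 1
    y1, y2, y3, y4 >= 0

Solving the primal: x* = (3.3333, 0).
  primal value c^T x* = 16.6667.
Solving the dual: y* = (0, 0, 0, 1.6667).
  dual value b^T y* = 16.6667.
Strong duality: c^T x* = b^T y*. Confirmed.

16.6667


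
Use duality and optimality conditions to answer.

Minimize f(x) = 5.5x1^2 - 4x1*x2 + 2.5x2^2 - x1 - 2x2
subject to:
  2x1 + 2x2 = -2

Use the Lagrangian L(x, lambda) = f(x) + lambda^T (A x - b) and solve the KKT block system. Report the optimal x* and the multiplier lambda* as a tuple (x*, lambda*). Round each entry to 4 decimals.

Form the Lagrangian:
  L(x, lambda) = (1/2) x^T Q x + c^T x + lambda^T (A x - b)
Stationarity (grad_x L = 0): Q x + c + A^T lambda = 0.
Primal feasibility: A x = b.

This gives the KKT block system:
  [ Q   A^T ] [ x     ]   [-c ]
  [ A    0  ] [ lambda ] = [ b ]

Solving the linear system:
  x*      = (-0.4167, -0.5833)
  lambda* = (1.625)
  f(x*)   = 2.4167

x* = (-0.4167, -0.5833), lambda* = (1.625)


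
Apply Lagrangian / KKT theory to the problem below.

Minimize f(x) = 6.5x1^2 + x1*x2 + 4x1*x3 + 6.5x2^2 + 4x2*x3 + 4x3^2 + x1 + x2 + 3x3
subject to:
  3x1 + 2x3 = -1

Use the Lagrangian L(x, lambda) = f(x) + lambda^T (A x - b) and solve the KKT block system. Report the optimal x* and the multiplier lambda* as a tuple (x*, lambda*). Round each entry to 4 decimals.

Form the Lagrangian:
  L(x, lambda) = (1/2) x^T Q x + c^T x + lambda^T (A x - b)
Stationarity (grad_x L = 0): Q x + c + A^T lambda = 0.
Primal feasibility: A x = b.

This gives the KKT block system:
  [ Q   A^T ] [ x     ]   [-c ]
  [ A    0  ] [ lambda ] = [ b ]

Solving the linear system:
  x*      = (-0.0068, 0.0743, -0.4899)
  lambda* = (0.3243)
  f(x*)   = -0.5389

x* = (-0.0068, 0.0743, -0.4899), lambda* = (0.3243)


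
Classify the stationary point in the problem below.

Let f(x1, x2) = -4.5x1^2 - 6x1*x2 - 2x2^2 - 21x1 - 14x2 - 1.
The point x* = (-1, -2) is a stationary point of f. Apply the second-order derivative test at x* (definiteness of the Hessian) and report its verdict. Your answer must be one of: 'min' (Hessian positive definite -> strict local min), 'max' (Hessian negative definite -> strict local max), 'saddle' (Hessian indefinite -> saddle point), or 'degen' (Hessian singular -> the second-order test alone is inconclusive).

Compute the Hessian H = grad^2 f:
  H = [[-9, -6], [-6, -4]]
Verify stationarity: grad f(x*) = H x* + g = (0, 0).
Eigenvalues of H: -13, 0.
H has a zero eigenvalue (singular; negative semidefinite but not definite), so H is neither positive definite, negative definite, nor indefinite. The second-order test alone is inconclusive -> degen.
(Indeed, f is constant along the null direction of H through x*, so x* is not a strict local extremum.)

degen


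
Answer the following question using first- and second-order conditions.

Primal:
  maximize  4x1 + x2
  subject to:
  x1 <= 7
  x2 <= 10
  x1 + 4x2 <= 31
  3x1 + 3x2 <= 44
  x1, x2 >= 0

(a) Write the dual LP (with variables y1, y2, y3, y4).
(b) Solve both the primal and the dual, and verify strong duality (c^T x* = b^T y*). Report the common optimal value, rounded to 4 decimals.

The standard primal-dual pair for 'max c^T x s.t. A x <= b, x >= 0' is:
  Dual:  min b^T y  s.t.  A^T y >= c,  y >= 0.

So the dual LP is:
  minimize  7y1 + 10y2 + 31y3 + 44y4
  subject to:
    y1 + y3 + 3y4 >= 4
    y2 + 4y3 + 3y4 >= 1
    y1, y2, y3, y4 >= 0

Solving the primal: x* = (7, 6).
  primal value c^T x* = 34.
Solving the dual: y* = (3.75, 0, 0.25, 0).
  dual value b^T y* = 34.
Strong duality: c^T x* = b^T y*. Confirmed.

34


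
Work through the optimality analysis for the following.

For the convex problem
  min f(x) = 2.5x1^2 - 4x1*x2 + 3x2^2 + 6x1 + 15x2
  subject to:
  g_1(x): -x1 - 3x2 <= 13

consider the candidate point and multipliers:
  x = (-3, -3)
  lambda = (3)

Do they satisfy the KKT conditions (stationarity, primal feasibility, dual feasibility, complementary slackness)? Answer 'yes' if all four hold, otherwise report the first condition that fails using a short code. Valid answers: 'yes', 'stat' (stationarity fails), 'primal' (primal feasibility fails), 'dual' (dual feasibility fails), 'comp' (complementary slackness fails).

Gradient of f: grad f(x) = Q x + c = (3, 9)
Constraint values g_i(x) = a_i^T x - b_i:
  g_1((-3, -3)) = -1
Stationarity residual: grad f(x) + sum_i lambda_i a_i = (0, 0)
  -> stationarity OK
Primal feasibility (all g_i <= 0): OK
Dual feasibility (all lambda_i >= 0): OK
Complementary slackness (lambda_i * g_i(x) = 0 for all i): FAILS

Verdict: the first failing condition is complementary_slackness -> comp.

comp


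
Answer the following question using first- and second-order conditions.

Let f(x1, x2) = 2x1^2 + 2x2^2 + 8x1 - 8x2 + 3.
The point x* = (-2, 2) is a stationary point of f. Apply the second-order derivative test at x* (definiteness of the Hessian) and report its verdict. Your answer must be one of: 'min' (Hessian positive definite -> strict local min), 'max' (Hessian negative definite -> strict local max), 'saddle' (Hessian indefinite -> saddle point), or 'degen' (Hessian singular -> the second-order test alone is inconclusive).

Compute the Hessian H = grad^2 f:
  H = [[4, 0], [0, 4]]
Verify stationarity: grad f(x*) = H x* + g = (0, 0).
Eigenvalues of H: 4, 4.
Both eigenvalues > 0, so H is positive definite -> x* is a strict local min.

min


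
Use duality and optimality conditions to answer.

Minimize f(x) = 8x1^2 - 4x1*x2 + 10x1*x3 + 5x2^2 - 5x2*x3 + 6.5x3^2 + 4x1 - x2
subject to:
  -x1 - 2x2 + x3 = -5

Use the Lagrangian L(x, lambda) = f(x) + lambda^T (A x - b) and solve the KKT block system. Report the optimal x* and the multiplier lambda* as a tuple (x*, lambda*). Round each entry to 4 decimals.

Form the Lagrangian:
  L(x, lambda) = (1/2) x^T Q x + c^T x + lambda^T (A x - b)
Stationarity (grad_x L = 0): Q x + c + A^T lambda = 0.
Primal feasibility: A x = b.

This gives the KKT block system:
  [ Q   A^T ] [ x     ]   [-c ]
  [ A    0  ] [ lambda ] = [ b ]

Solving the linear system:
  x*      = (1.074, 1.5776, -0.7707)
  lambda* = (7.1669)
  f(x*)   = 19.2765

x* = (1.074, 1.5776, -0.7707), lambda* = (7.1669)


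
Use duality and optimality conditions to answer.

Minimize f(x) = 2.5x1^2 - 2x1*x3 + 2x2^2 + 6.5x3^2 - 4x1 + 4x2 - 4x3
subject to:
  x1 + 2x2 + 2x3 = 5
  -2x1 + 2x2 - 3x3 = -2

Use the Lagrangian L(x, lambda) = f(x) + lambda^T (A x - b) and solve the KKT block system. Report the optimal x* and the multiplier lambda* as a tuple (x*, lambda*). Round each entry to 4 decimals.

Form the Lagrangian:
  L(x, lambda) = (1/2) x^T Q x + c^T x + lambda^T (A x - b)
Stationarity (grad_x L = 0): Q x + c + A^T lambda = 0.
Primal feasibility: A x = b.

This gives the KKT block system:
  [ Q   A^T ] [ x     ]   [-c ]
  [ A    0  ] [ lambda ] = [ b ]

Solving the linear system:
  x*      = (1.1947, 1.2195, 0.6832)
  lambda* = (-3.1617, -1.2772)
  f(x*)   = 5.3102

x* = (1.1947, 1.2195, 0.6832), lambda* = (-3.1617, -1.2772)


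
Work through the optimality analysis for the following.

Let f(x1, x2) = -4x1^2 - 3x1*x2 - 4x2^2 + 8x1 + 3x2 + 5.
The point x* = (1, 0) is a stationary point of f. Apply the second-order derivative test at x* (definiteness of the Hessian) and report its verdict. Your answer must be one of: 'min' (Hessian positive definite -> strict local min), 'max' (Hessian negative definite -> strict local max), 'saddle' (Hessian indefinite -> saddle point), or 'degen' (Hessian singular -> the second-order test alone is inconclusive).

Compute the Hessian H = grad^2 f:
  H = [[-8, -3], [-3, -8]]
Verify stationarity: grad f(x*) = H x* + g = (0, 0).
Eigenvalues of H: -11, -5.
Both eigenvalues < 0, so H is negative definite -> x* is a strict local max.

max


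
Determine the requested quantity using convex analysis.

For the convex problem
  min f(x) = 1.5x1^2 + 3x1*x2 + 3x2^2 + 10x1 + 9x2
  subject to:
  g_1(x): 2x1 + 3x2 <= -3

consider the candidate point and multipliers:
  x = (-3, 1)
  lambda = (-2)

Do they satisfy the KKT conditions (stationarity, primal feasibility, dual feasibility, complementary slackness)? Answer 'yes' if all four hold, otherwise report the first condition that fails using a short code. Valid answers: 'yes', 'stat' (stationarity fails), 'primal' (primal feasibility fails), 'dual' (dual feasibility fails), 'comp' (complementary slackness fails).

Gradient of f: grad f(x) = Q x + c = (4, 6)
Constraint values g_i(x) = a_i^T x - b_i:
  g_1((-3, 1)) = 0
Stationarity residual: grad f(x) + sum_i lambda_i a_i = (0, 0)
  -> stationarity OK
Primal feasibility (all g_i <= 0): OK
Dual feasibility (all lambda_i >= 0): FAILS
Complementary slackness (lambda_i * g_i(x) = 0 for all i): OK

Verdict: the first failing condition is dual_feasibility -> dual.

dual


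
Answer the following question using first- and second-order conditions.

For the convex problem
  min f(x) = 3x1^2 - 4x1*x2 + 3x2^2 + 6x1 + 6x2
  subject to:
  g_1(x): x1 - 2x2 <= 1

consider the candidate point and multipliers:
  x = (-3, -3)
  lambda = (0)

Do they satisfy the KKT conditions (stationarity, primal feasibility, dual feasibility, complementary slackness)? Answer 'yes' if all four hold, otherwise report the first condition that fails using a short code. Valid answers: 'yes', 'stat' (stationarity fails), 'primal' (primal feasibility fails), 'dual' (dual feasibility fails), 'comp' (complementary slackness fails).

Gradient of f: grad f(x) = Q x + c = (0, 0)
Constraint values g_i(x) = a_i^T x - b_i:
  g_1((-3, -3)) = 2
Stationarity residual: grad f(x) + sum_i lambda_i a_i = (0, 0)
  -> stationarity OK
Primal feasibility (all g_i <= 0): FAILS
Dual feasibility (all lambda_i >= 0): OK
Complementary slackness (lambda_i * g_i(x) = 0 for all i): OK

Verdict: the first failing condition is primal_feasibility -> primal.

primal


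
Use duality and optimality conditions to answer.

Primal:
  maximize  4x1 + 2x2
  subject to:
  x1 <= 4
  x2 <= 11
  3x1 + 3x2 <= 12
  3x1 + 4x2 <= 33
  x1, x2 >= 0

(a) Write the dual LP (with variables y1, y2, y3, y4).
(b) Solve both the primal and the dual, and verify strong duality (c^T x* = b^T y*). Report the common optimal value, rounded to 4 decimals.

The standard primal-dual pair for 'max c^T x s.t. A x <= b, x >= 0' is:
  Dual:  min b^T y  s.t.  A^T y >= c,  y >= 0.

So the dual LP is:
  minimize  4y1 + 11y2 + 12y3 + 33y4
  subject to:
    y1 + 3y3 + 3y4 >= 4
    y2 + 3y3 + 4y4 >= 2
    y1, y2, y3, y4 >= 0

Solving the primal: x* = (4, 0).
  primal value c^T x* = 16.
Solving the dual: y* = (2, 0, 0.6667, 0).
  dual value b^T y* = 16.
Strong duality: c^T x* = b^T y*. Confirmed.

16


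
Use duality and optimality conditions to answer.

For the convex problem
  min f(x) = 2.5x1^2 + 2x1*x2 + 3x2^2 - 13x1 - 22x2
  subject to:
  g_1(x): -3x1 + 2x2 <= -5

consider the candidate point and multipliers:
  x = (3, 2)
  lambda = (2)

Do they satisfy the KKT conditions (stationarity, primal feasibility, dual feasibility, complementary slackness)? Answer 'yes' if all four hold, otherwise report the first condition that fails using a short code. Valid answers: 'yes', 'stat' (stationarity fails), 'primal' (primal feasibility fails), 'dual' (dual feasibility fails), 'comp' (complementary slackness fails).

Gradient of f: grad f(x) = Q x + c = (6, -4)
Constraint values g_i(x) = a_i^T x - b_i:
  g_1((3, 2)) = 0
Stationarity residual: grad f(x) + sum_i lambda_i a_i = (0, 0)
  -> stationarity OK
Primal feasibility (all g_i <= 0): OK
Dual feasibility (all lambda_i >= 0): OK
Complementary slackness (lambda_i * g_i(x) = 0 for all i): OK

Verdict: yes, KKT holds.

yes


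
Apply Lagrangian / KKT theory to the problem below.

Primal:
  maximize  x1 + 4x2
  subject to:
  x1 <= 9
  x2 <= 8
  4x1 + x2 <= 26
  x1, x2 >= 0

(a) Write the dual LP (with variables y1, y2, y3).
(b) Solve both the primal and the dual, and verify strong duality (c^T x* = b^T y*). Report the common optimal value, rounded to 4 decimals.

The standard primal-dual pair for 'max c^T x s.t. A x <= b, x >= 0' is:
  Dual:  min b^T y  s.t.  A^T y >= c,  y >= 0.

So the dual LP is:
  minimize  9y1 + 8y2 + 26y3
  subject to:
    y1 + 4y3 >= 1
    y2 + y3 >= 4
    y1, y2, y3 >= 0

Solving the primal: x* = (4.5, 8).
  primal value c^T x* = 36.5.
Solving the dual: y* = (0, 3.75, 0.25).
  dual value b^T y* = 36.5.
Strong duality: c^T x* = b^T y*. Confirmed.

36.5


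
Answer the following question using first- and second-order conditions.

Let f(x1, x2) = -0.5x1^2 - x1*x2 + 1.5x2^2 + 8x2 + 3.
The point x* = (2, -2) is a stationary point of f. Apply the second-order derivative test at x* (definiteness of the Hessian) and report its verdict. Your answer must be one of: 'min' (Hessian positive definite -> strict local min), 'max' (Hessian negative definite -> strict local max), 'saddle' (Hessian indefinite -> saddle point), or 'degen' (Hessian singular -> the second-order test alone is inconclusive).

Compute the Hessian H = grad^2 f:
  H = [[-1, -1], [-1, 3]]
Verify stationarity: grad f(x*) = H x* + g = (0, 0).
Eigenvalues of H: -1.2361, 3.2361.
Eigenvalues have mixed signs, so H is indefinite -> x* is a saddle point.

saddle


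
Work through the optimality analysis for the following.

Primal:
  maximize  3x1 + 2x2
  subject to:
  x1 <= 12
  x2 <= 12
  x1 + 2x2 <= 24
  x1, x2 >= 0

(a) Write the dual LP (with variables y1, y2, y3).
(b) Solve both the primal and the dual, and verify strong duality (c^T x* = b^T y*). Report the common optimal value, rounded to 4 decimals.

The standard primal-dual pair for 'max c^T x s.t. A x <= b, x >= 0' is:
  Dual:  min b^T y  s.t.  A^T y >= c,  y >= 0.

So the dual LP is:
  minimize  12y1 + 12y2 + 24y3
  subject to:
    y1 + y3 >= 3
    y2 + 2y3 >= 2
    y1, y2, y3 >= 0

Solving the primal: x* = (12, 6).
  primal value c^T x* = 48.
Solving the dual: y* = (2, 0, 1).
  dual value b^T y* = 48.
Strong duality: c^T x* = b^T y*. Confirmed.

48


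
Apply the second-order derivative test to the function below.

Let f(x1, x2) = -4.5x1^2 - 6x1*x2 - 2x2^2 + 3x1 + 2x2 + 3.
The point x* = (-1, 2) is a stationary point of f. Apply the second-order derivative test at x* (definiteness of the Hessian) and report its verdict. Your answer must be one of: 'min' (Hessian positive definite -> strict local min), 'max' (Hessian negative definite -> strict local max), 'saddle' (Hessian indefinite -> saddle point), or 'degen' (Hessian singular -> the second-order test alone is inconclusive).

Compute the Hessian H = grad^2 f:
  H = [[-9, -6], [-6, -4]]
Verify stationarity: grad f(x*) = H x* + g = (0, 0).
Eigenvalues of H: -13, 0.
H has a zero eigenvalue (singular; negative semidefinite but not definite), so H is neither positive definite, negative definite, nor indefinite. The second-order test alone is inconclusive -> degen.
(Indeed, f is constant along the null direction of H through x*, so x* is not a strict local extremum.)

degen


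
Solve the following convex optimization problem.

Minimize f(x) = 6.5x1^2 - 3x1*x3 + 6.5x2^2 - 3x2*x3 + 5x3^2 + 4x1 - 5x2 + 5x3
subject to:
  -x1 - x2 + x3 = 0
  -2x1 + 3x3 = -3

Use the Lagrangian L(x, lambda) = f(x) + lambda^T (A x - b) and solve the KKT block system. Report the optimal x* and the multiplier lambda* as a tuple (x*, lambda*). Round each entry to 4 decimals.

Form the Lagrangian:
  L(x, lambda) = (1/2) x^T Q x + c^T x + lambda^T (A x - b)
Stationarity (grad_x L = 0): Q x + c + A^T lambda = 0.
Primal feasibility: A x = b.

This gives the KKT block system:
  [ Q   A^T ] [ x     ]   [-c ]
  [ A    0  ] [ lambda ] = [ b ]

Solving the linear system:
  x*      = (-0.6575, -0.7808, -1.4384)
  lambda* = (-10.8356, 5.3014)
  f(x*)   = 4.9932

x* = (-0.6575, -0.7808, -1.4384), lambda* = (-10.8356, 5.3014)


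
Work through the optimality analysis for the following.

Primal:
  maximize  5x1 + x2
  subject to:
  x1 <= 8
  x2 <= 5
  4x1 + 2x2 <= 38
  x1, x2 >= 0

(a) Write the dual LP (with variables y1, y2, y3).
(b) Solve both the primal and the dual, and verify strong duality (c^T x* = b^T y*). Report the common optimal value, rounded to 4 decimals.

The standard primal-dual pair for 'max c^T x s.t. A x <= b, x >= 0' is:
  Dual:  min b^T y  s.t.  A^T y >= c,  y >= 0.

So the dual LP is:
  minimize  8y1 + 5y2 + 38y3
  subject to:
    y1 + 4y3 >= 5
    y2 + 2y3 >= 1
    y1, y2, y3 >= 0

Solving the primal: x* = (8, 3).
  primal value c^T x* = 43.
Solving the dual: y* = (3, 0, 0.5).
  dual value b^T y* = 43.
Strong duality: c^T x* = b^T y*. Confirmed.

43


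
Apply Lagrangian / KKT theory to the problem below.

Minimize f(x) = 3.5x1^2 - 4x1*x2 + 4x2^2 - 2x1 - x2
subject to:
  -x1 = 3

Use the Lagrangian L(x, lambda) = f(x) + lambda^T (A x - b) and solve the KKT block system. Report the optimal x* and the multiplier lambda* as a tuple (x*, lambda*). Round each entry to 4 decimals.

Form the Lagrangian:
  L(x, lambda) = (1/2) x^T Q x + c^T x + lambda^T (A x - b)
Stationarity (grad_x L = 0): Q x + c + A^T lambda = 0.
Primal feasibility: A x = b.

This gives the KKT block system:
  [ Q   A^T ] [ x     ]   [-c ]
  [ A    0  ] [ lambda ] = [ b ]

Solving the linear system:
  x*      = (-3, -1.375)
  lambda* = (-17.5)
  f(x*)   = 29.9375

x* = (-3, -1.375), lambda* = (-17.5)


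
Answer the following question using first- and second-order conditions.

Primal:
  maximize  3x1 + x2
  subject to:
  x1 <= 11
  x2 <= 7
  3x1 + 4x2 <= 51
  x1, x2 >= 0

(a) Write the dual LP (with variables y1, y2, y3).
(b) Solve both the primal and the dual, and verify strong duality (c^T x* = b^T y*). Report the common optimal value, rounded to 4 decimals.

The standard primal-dual pair for 'max c^T x s.t. A x <= b, x >= 0' is:
  Dual:  min b^T y  s.t.  A^T y >= c,  y >= 0.

So the dual LP is:
  minimize  11y1 + 7y2 + 51y3
  subject to:
    y1 + 3y3 >= 3
    y2 + 4y3 >= 1
    y1, y2, y3 >= 0

Solving the primal: x* = (11, 4.5).
  primal value c^T x* = 37.5.
Solving the dual: y* = (2.25, 0, 0.25).
  dual value b^T y* = 37.5.
Strong duality: c^T x* = b^T y*. Confirmed.

37.5


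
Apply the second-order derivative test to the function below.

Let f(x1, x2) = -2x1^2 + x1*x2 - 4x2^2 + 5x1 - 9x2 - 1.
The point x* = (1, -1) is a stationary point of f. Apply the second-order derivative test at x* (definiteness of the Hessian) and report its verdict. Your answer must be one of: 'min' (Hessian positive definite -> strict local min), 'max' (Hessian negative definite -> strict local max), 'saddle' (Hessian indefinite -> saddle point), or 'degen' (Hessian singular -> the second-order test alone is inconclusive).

Compute the Hessian H = grad^2 f:
  H = [[-4, 1], [1, -8]]
Verify stationarity: grad f(x*) = H x* + g = (0, 0).
Eigenvalues of H: -8.2361, -3.7639.
Both eigenvalues < 0, so H is negative definite -> x* is a strict local max.

max


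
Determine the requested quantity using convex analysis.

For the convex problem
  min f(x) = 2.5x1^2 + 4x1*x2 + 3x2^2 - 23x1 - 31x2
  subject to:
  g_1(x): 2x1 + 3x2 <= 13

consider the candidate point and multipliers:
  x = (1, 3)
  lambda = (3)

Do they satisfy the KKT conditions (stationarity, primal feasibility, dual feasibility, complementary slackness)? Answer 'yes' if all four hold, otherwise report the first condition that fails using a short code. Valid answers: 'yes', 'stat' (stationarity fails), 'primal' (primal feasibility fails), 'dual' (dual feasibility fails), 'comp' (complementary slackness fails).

Gradient of f: grad f(x) = Q x + c = (-6, -9)
Constraint values g_i(x) = a_i^T x - b_i:
  g_1((1, 3)) = -2
Stationarity residual: grad f(x) + sum_i lambda_i a_i = (0, 0)
  -> stationarity OK
Primal feasibility (all g_i <= 0): OK
Dual feasibility (all lambda_i >= 0): OK
Complementary slackness (lambda_i * g_i(x) = 0 for all i): FAILS

Verdict: the first failing condition is complementary_slackness -> comp.

comp


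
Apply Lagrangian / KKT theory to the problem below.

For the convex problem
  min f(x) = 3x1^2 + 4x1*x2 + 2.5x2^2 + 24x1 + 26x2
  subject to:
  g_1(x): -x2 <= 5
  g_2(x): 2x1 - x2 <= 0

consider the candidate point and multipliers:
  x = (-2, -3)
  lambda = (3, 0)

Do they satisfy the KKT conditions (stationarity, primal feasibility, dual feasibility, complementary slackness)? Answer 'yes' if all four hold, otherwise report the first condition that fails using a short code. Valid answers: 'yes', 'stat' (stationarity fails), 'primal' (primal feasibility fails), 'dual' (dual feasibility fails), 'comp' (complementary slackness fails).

Gradient of f: grad f(x) = Q x + c = (0, 3)
Constraint values g_i(x) = a_i^T x - b_i:
  g_1((-2, -3)) = -2
  g_2((-2, -3)) = -1
Stationarity residual: grad f(x) + sum_i lambda_i a_i = (0, 0)
  -> stationarity OK
Primal feasibility (all g_i <= 0): OK
Dual feasibility (all lambda_i >= 0): OK
Complementary slackness (lambda_i * g_i(x) = 0 for all i): FAILS

Verdict: the first failing condition is complementary_slackness -> comp.

comp


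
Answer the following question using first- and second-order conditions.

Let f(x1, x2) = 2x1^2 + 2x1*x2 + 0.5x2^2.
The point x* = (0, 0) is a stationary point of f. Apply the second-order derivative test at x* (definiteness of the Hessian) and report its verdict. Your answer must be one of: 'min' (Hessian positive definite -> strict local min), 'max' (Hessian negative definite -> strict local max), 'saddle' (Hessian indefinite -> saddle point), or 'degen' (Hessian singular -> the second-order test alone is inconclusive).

Compute the Hessian H = grad^2 f:
  H = [[4, 2], [2, 1]]
Verify stationarity: grad f(x*) = H x* + g = (0, 0).
Eigenvalues of H: 0, 5.
H has a zero eigenvalue (singular; positive semidefinite but not definite), so H is neither positive definite, negative definite, nor indefinite. The second-order test alone is inconclusive -> degen.
(Indeed, f is constant along the null direction of H through x*, so x* is not a strict local extremum.)

degen


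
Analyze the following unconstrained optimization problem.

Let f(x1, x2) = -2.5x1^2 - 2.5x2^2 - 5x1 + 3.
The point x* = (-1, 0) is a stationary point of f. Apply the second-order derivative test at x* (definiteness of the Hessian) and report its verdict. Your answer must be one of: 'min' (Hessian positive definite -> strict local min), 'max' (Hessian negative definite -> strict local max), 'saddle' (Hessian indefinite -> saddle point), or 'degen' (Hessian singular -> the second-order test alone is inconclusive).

Compute the Hessian H = grad^2 f:
  H = [[-5, 0], [0, -5]]
Verify stationarity: grad f(x*) = H x* + g = (0, 0).
Eigenvalues of H: -5, -5.
Both eigenvalues < 0, so H is negative definite -> x* is a strict local max.

max


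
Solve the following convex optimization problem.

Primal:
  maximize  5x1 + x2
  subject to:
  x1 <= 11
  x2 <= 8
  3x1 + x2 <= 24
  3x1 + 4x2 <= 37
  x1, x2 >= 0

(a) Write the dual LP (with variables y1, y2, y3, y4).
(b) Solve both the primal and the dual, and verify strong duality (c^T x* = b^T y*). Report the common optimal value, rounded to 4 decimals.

The standard primal-dual pair for 'max c^T x s.t. A x <= b, x >= 0' is:
  Dual:  min b^T y  s.t.  A^T y >= c,  y >= 0.

So the dual LP is:
  minimize  11y1 + 8y2 + 24y3 + 37y4
  subject to:
    y1 + 3y3 + 3y4 >= 5
    y2 + y3 + 4y4 >= 1
    y1, y2, y3, y4 >= 0

Solving the primal: x* = (8, 0).
  primal value c^T x* = 40.
Solving the dual: y* = (0, 0, 1.6667, 0).
  dual value b^T y* = 40.
Strong duality: c^T x* = b^T y*. Confirmed.

40


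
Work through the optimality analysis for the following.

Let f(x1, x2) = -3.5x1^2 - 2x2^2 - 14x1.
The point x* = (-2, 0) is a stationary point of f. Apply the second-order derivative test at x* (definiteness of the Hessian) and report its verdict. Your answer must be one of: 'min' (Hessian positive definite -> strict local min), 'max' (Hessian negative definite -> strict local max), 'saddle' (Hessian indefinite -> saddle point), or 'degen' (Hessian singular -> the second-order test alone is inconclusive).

Compute the Hessian H = grad^2 f:
  H = [[-7, 0], [0, -4]]
Verify stationarity: grad f(x*) = H x* + g = (0, 0).
Eigenvalues of H: -7, -4.
Both eigenvalues < 0, so H is negative definite -> x* is a strict local max.

max


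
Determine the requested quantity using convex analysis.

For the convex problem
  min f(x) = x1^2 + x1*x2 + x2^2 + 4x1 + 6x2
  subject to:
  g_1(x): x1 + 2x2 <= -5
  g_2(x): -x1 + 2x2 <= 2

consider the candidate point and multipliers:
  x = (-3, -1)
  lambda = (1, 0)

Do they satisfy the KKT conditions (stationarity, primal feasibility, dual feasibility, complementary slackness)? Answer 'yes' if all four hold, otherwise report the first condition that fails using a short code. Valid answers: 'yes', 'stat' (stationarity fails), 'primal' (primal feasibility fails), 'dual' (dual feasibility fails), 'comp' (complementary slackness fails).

Gradient of f: grad f(x) = Q x + c = (-3, 1)
Constraint values g_i(x) = a_i^T x - b_i:
  g_1((-3, -1)) = 0
  g_2((-3, -1)) = -1
Stationarity residual: grad f(x) + sum_i lambda_i a_i = (-2, 3)
  -> stationarity FAILS
Primal feasibility (all g_i <= 0): OK
Dual feasibility (all lambda_i >= 0): OK
Complementary slackness (lambda_i * g_i(x) = 0 for all i): OK

Verdict: the first failing condition is stationarity -> stat.

stat


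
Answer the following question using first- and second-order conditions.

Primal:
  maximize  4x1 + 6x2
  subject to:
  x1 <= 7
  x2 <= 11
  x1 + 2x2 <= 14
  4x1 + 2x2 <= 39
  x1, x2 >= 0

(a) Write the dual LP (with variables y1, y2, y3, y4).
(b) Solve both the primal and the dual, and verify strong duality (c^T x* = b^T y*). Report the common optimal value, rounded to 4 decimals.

The standard primal-dual pair for 'max c^T x s.t. A x <= b, x >= 0' is:
  Dual:  min b^T y  s.t.  A^T y >= c,  y >= 0.

So the dual LP is:
  minimize  7y1 + 11y2 + 14y3 + 39y4
  subject to:
    y1 + y3 + 4y4 >= 4
    y2 + 2y3 + 2y4 >= 6
    y1, y2, y3, y4 >= 0

Solving the primal: x* = (7, 3.5).
  primal value c^T x* = 49.
Solving the dual: y* = (1, 0, 3, 0).
  dual value b^T y* = 49.
Strong duality: c^T x* = b^T y*. Confirmed.

49


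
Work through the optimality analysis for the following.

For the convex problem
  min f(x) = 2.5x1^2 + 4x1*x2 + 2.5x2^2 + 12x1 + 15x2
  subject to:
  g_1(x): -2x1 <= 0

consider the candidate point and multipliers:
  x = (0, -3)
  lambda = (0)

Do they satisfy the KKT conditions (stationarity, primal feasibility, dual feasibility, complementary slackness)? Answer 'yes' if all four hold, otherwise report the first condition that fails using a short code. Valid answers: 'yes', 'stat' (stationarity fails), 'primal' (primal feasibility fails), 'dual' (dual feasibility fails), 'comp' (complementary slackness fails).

Gradient of f: grad f(x) = Q x + c = (0, 0)
Constraint values g_i(x) = a_i^T x - b_i:
  g_1((0, -3)) = 0
Stationarity residual: grad f(x) + sum_i lambda_i a_i = (0, 0)
  -> stationarity OK
Primal feasibility (all g_i <= 0): OK
Dual feasibility (all lambda_i >= 0): OK
Complementary slackness (lambda_i * g_i(x) = 0 for all i): OK

Verdict: yes, KKT holds.

yes


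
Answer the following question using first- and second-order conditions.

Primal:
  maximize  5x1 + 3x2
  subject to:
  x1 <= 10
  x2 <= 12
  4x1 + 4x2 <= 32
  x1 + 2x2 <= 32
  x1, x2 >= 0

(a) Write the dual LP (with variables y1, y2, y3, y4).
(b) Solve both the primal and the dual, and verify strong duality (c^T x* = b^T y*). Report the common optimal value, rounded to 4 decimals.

The standard primal-dual pair for 'max c^T x s.t. A x <= b, x >= 0' is:
  Dual:  min b^T y  s.t.  A^T y >= c,  y >= 0.

So the dual LP is:
  minimize  10y1 + 12y2 + 32y3 + 32y4
  subject to:
    y1 + 4y3 + y4 >= 5
    y2 + 4y3 + 2y4 >= 3
    y1, y2, y3, y4 >= 0

Solving the primal: x* = (8, 0).
  primal value c^T x* = 40.
Solving the dual: y* = (0, 0, 1.25, 0).
  dual value b^T y* = 40.
Strong duality: c^T x* = b^T y*. Confirmed.

40


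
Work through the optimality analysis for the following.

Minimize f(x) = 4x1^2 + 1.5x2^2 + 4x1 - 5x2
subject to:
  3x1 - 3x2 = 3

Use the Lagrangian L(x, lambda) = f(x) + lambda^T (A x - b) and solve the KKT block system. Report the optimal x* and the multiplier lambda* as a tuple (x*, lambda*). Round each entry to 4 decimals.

Form the Lagrangian:
  L(x, lambda) = (1/2) x^T Q x + c^T x + lambda^T (A x - b)
Stationarity (grad_x L = 0): Q x + c + A^T lambda = 0.
Primal feasibility: A x = b.

This gives the KKT block system:
  [ Q   A^T ] [ x     ]   [-c ]
  [ A    0  ] [ lambda ] = [ b ]

Solving the linear system:
  x*      = (0.3636, -0.6364)
  lambda* = (-2.303)
  f(x*)   = 5.7727

x* = (0.3636, -0.6364), lambda* = (-2.303)


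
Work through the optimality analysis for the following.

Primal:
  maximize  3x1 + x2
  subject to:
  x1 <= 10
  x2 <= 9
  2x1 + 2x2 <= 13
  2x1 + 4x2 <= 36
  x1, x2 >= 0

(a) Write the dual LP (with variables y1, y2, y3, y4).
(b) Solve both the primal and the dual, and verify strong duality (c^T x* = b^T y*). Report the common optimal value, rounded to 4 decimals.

The standard primal-dual pair for 'max c^T x s.t. A x <= b, x >= 0' is:
  Dual:  min b^T y  s.t.  A^T y >= c,  y >= 0.

So the dual LP is:
  minimize  10y1 + 9y2 + 13y3 + 36y4
  subject to:
    y1 + 2y3 + 2y4 >= 3
    y2 + 2y3 + 4y4 >= 1
    y1, y2, y3, y4 >= 0

Solving the primal: x* = (6.5, 0).
  primal value c^T x* = 19.5.
Solving the dual: y* = (0, 0, 1.5, 0).
  dual value b^T y* = 19.5.
Strong duality: c^T x* = b^T y*. Confirmed.

19.5


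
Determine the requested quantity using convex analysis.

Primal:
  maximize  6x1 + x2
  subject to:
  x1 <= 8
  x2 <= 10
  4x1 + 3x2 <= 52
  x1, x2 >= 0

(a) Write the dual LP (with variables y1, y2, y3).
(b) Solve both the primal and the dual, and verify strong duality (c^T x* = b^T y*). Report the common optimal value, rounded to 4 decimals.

The standard primal-dual pair for 'max c^T x s.t. A x <= b, x >= 0' is:
  Dual:  min b^T y  s.t.  A^T y >= c,  y >= 0.

So the dual LP is:
  minimize  8y1 + 10y2 + 52y3
  subject to:
    y1 + 4y3 >= 6
    y2 + 3y3 >= 1
    y1, y2, y3 >= 0

Solving the primal: x* = (8, 6.6667).
  primal value c^T x* = 54.6667.
Solving the dual: y* = (4.6667, 0, 0.3333).
  dual value b^T y* = 54.6667.
Strong duality: c^T x* = b^T y*. Confirmed.

54.6667


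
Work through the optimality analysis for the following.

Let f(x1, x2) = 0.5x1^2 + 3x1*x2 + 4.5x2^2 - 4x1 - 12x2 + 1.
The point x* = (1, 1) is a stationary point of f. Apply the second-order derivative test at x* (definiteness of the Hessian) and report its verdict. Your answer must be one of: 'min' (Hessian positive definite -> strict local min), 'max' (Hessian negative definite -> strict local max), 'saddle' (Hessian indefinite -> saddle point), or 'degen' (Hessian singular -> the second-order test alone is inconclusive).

Compute the Hessian H = grad^2 f:
  H = [[1, 3], [3, 9]]
Verify stationarity: grad f(x*) = H x* + g = (0, 0).
Eigenvalues of H: 0, 10.
H has a zero eigenvalue (singular; positive semidefinite but not definite), so H is neither positive definite, negative definite, nor indefinite. The second-order test alone is inconclusive -> degen.
(Indeed, f is constant along the null direction of H through x*, so x* is not a strict local extremum.)

degen


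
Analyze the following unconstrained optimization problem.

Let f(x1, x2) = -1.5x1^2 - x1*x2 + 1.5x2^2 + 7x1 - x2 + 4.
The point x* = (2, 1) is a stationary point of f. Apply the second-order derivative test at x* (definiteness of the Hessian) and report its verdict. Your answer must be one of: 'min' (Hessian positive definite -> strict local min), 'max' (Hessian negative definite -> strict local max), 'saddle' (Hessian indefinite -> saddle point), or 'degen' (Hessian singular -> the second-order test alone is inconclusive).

Compute the Hessian H = grad^2 f:
  H = [[-3, -1], [-1, 3]]
Verify stationarity: grad f(x*) = H x* + g = (0, 0).
Eigenvalues of H: -3.1623, 3.1623.
Eigenvalues have mixed signs, so H is indefinite -> x* is a saddle point.

saddle


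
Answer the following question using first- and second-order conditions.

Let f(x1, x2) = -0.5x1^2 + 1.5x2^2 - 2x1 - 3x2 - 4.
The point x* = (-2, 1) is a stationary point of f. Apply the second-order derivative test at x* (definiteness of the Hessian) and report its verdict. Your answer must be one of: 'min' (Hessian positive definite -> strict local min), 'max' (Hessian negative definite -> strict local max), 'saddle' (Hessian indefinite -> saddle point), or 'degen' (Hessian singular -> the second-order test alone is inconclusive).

Compute the Hessian H = grad^2 f:
  H = [[-1, 0], [0, 3]]
Verify stationarity: grad f(x*) = H x* + g = (0, 0).
Eigenvalues of H: -1, 3.
Eigenvalues have mixed signs, so H is indefinite -> x* is a saddle point.

saddle


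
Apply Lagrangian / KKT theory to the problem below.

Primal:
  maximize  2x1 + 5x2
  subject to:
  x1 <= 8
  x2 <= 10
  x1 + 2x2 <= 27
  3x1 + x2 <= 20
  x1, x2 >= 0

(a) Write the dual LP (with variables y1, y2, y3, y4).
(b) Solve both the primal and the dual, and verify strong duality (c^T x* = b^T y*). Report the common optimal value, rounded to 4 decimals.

The standard primal-dual pair for 'max c^T x s.t. A x <= b, x >= 0' is:
  Dual:  min b^T y  s.t.  A^T y >= c,  y >= 0.

So the dual LP is:
  minimize  8y1 + 10y2 + 27y3 + 20y4
  subject to:
    y1 + y3 + 3y4 >= 2
    y2 + 2y3 + y4 >= 5
    y1, y2, y3, y4 >= 0

Solving the primal: x* = (3.3333, 10).
  primal value c^T x* = 56.6667.
Solving the dual: y* = (0, 4.3333, 0, 0.6667).
  dual value b^T y* = 56.6667.
Strong duality: c^T x* = b^T y*. Confirmed.

56.6667


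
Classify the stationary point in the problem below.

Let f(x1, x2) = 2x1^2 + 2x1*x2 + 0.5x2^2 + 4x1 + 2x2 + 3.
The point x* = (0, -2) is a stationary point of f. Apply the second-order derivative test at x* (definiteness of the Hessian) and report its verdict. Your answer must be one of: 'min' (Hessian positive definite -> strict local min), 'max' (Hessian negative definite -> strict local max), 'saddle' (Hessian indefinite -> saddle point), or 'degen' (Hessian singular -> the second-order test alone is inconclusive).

Compute the Hessian H = grad^2 f:
  H = [[4, 2], [2, 1]]
Verify stationarity: grad f(x*) = H x* + g = (0, 0).
Eigenvalues of H: 0, 5.
H has a zero eigenvalue (singular; positive semidefinite but not definite), so H is neither positive definite, negative definite, nor indefinite. The second-order test alone is inconclusive -> degen.
(Indeed, f is constant along the null direction of H through x*, so x* is not a strict local extremum.)

degen


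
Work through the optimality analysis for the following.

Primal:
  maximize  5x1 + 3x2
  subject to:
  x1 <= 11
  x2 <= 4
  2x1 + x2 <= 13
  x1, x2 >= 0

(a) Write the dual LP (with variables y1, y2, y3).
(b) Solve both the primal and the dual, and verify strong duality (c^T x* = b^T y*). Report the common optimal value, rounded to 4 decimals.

The standard primal-dual pair for 'max c^T x s.t. A x <= b, x >= 0' is:
  Dual:  min b^T y  s.t.  A^T y >= c,  y >= 0.

So the dual LP is:
  minimize  11y1 + 4y2 + 13y3
  subject to:
    y1 + 2y3 >= 5
    y2 + y3 >= 3
    y1, y2, y3 >= 0

Solving the primal: x* = (4.5, 4).
  primal value c^T x* = 34.5.
Solving the dual: y* = (0, 0.5, 2.5).
  dual value b^T y* = 34.5.
Strong duality: c^T x* = b^T y*. Confirmed.

34.5


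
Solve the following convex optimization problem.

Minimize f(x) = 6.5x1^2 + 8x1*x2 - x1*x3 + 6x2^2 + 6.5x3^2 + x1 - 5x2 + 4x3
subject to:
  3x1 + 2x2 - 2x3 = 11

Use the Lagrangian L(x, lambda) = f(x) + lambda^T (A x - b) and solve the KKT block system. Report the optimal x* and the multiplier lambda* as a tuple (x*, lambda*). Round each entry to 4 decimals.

Form the Lagrangian:
  L(x, lambda) = (1/2) x^T Q x + c^T x + lambda^T (A x - b)
Stationarity (grad_x L = 0): Q x + c + A^T lambda = 0.
Primal feasibility: A x = b.

This gives the KKT block system:
  [ Q   A^T ] [ x     ]   [-c ]
  [ A    0  ] [ lambda ] = [ b ]

Solving the linear system:
  x*      = (1.6039, 1.1998, -1.8943)
  lambda* = (-11.1147)
  f(x*)   = 55.1447

x* = (1.6039, 1.1998, -1.8943), lambda* = (-11.1147)


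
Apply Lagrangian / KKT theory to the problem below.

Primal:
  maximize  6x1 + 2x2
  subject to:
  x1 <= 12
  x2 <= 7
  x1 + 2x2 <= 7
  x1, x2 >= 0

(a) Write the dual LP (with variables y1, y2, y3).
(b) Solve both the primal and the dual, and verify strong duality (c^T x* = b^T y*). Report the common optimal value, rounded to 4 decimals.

The standard primal-dual pair for 'max c^T x s.t. A x <= b, x >= 0' is:
  Dual:  min b^T y  s.t.  A^T y >= c,  y >= 0.

So the dual LP is:
  minimize  12y1 + 7y2 + 7y3
  subject to:
    y1 + y3 >= 6
    y2 + 2y3 >= 2
    y1, y2, y3 >= 0

Solving the primal: x* = (7, 0).
  primal value c^T x* = 42.
Solving the dual: y* = (0, 0, 6).
  dual value b^T y* = 42.
Strong duality: c^T x* = b^T y*. Confirmed.

42


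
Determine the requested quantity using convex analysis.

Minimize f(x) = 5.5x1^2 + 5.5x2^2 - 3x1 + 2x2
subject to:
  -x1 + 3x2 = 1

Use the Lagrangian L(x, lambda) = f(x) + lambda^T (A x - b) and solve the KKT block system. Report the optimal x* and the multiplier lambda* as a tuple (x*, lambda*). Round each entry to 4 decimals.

Form the Lagrangian:
  L(x, lambda) = (1/2) x^T Q x + c^T x + lambda^T (A x - b)
Stationarity (grad_x L = 0): Q x + c + A^T lambda = 0.
Primal feasibility: A x = b.

This gives the KKT block system:
  [ Q   A^T ] [ x     ]   [-c ]
  [ A    0  ] [ lambda ] = [ b ]

Solving the linear system:
  x*      = (0.0909, 0.3636)
  lambda* = (-2)
  f(x*)   = 1.2273

x* = (0.0909, 0.3636), lambda* = (-2)


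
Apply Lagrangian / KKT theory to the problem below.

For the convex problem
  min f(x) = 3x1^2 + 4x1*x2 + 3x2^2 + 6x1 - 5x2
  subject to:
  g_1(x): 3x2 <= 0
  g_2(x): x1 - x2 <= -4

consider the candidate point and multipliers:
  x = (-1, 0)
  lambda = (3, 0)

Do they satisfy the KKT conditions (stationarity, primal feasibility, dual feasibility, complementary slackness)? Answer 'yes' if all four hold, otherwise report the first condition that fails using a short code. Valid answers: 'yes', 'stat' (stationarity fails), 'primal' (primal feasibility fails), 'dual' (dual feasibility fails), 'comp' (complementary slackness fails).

Gradient of f: grad f(x) = Q x + c = (0, -9)
Constraint values g_i(x) = a_i^T x - b_i:
  g_1((-1, 0)) = 0
  g_2((-1, 0)) = 3
Stationarity residual: grad f(x) + sum_i lambda_i a_i = (0, 0)
  -> stationarity OK
Primal feasibility (all g_i <= 0): FAILS
Dual feasibility (all lambda_i >= 0): OK
Complementary slackness (lambda_i * g_i(x) = 0 for all i): OK

Verdict: the first failing condition is primal_feasibility -> primal.

primal
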